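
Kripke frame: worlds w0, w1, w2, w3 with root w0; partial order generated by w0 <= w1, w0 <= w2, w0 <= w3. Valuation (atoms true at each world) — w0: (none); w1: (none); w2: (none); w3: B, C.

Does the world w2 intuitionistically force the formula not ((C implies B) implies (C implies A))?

w2 does not force not ((C implies B) implies (C implies A)) since w2 is accessible from w2 and w2 forces (C implies B) implies (C implies A).
w2 forces (C implies B) implies (C implies A): every world accessible from w2 that forces C implies B (namely w2) also forces C implies A.

No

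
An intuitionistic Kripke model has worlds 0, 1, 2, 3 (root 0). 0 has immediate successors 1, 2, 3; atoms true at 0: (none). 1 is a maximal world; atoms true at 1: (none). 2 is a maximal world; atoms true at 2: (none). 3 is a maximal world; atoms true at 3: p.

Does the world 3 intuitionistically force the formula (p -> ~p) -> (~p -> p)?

3 ||- (p -> ~p) -> (~p -> p) vacuously: no world accessible from 3 forces the antecedent p -> ~p.

Yes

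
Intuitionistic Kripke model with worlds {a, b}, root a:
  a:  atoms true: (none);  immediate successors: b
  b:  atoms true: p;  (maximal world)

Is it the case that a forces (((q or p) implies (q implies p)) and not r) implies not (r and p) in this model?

Yes

a forces (((q or p) implies (q implies p)) and not r) implies not (r and p): every world accessible from a that forces ((q or p) implies (q implies p)) and not r (namely a, b) also forces not (r and p).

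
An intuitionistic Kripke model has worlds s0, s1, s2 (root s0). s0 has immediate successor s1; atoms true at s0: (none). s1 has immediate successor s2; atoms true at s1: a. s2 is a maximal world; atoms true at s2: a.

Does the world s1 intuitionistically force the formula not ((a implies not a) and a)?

s1 forces not ((a implies not a) and a): no world accessible from s1 forces (a implies not a) and a.

Yes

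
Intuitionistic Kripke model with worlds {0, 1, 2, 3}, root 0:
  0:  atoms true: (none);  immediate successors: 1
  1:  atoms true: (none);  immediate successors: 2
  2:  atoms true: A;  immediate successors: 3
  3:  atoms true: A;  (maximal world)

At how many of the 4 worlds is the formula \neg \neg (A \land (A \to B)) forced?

0

0: does not force it — 0 \nVdash \neg \neg (A \land (A \to B)) since 0 is accessible from 0 and 0 \Vdash \neg (A \land (A \to B)).
1: does not force it — 1 \nVdash \neg \neg (A \land (A \to B)) since 1 is accessible from 1 and 1 \Vdash \neg (A \land (A \to B)).
2: does not force it.
3: does not force it.
Worlds forcing the formula: { }.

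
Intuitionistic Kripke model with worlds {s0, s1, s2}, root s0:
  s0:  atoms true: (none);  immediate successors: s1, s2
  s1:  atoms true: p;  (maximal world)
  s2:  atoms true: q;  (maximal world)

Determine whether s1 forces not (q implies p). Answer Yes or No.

s1 does not force not (q implies p) since s1 is accessible from s1 and s1 forces q implies p.
s1 forces q implies p vacuously: no world accessible from s1 forces the antecedent q.

No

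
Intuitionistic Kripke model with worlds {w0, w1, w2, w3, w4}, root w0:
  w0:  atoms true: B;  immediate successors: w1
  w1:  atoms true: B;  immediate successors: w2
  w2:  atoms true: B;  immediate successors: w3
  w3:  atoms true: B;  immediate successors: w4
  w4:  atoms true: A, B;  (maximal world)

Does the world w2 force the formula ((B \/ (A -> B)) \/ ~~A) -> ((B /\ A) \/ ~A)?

No

w2 ||-/- ((B \/ (A -> B)) \/ ~~A) -> ((B /\ A) \/ ~A): already at w2 itself, w2 ||- (B \/ (A -> B)) \/ ~~A but w2 ||-/- (B /\ A) \/ ~A.
w2 ||-/- (B /\ A) \/ ~A: neither disjunct is forced at w2.
w2 ||-/- B /\ A since w2 fails A.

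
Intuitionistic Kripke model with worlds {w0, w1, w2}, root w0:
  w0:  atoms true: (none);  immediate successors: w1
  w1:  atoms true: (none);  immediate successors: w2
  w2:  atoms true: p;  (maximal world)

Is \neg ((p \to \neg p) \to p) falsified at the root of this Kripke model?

w0 \nVdash \neg ((p \to \neg p) \to p) since w0 is accessible from w0 and w0 \Vdash (p \to \neg p) \to p.
w0 \Vdash (p \to \neg p) \to p vacuously: no world accessible from w0 forces the antecedent p \to \neg p.
So the root w0 does not force \neg ((p \to \neg p) \to p); the model is a countermodel.

Yes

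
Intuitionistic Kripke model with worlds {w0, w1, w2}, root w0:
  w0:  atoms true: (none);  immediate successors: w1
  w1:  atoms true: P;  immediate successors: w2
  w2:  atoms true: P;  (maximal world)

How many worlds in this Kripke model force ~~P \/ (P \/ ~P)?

w0: forces it.
w1: forces it.
w2: forces it.
Worlds forcing the formula: {w0, w1, w2}.

3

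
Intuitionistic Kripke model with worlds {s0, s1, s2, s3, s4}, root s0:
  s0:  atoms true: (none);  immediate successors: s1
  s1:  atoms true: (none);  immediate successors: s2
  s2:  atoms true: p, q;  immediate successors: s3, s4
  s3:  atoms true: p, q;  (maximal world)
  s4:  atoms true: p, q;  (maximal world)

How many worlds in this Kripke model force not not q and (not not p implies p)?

s0: does not force it — s0 does not force not not q and (not not p implies p) since s0 fails not not p implies p.
s1: does not force it — s1 does not force not not q and (not not p implies p) since s1 fails not not p implies p.
s2: forces it.
s3: forces it.
s4: forces it.
Worlds forcing the formula: {s2, s3, s4}.

3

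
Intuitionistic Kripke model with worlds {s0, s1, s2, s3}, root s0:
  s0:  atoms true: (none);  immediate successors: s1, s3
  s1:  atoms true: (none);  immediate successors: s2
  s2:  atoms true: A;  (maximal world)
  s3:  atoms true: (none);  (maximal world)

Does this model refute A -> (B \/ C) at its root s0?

Yes

s0 ||-/- A -> (B \/ C): at the accessible world s2, s2 ||- A but s2 ||-/- B \/ C.
s2 ||-/- B \/ C: neither disjunct is forced at s2.
s2 lacks atom B, so s2 ||-/- B.
So the root s0 does not force A -> (B \/ C); the model is a countermodel.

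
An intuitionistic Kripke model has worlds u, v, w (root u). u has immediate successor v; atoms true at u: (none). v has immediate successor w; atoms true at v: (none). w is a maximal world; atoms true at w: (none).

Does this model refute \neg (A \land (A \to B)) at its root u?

u \Vdash \neg (A \land (A \to B)): no world accessible from u forces A \land (A \to B).
So the root u forces \neg (A \land (A \to B)); the model is not a countermodel.

No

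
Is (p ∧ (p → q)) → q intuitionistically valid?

This is modus ponens in implicational form, which is intuitionistically derivable.
If a world forces p and p → q, then applying the implication at that world (which is accessible from itself) gives q.

Yes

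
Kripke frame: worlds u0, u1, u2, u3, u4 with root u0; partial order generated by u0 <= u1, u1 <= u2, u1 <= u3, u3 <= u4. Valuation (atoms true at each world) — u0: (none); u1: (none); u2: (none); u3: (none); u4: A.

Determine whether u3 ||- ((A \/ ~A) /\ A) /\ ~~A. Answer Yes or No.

No

u3 ||-/- ((A \/ ~A) /\ A) /\ ~~A since u3 fails (A \/ ~A) /\ A.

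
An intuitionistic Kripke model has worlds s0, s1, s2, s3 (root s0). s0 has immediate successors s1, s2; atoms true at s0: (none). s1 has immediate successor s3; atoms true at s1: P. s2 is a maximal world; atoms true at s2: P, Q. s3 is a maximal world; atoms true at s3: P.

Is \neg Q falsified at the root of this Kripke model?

Yes

s0 \nVdash \neg Q since s2 is accessible from s0 and s2 \Vdash Q.
So the root s0 does not force \neg Q; the model is a countermodel.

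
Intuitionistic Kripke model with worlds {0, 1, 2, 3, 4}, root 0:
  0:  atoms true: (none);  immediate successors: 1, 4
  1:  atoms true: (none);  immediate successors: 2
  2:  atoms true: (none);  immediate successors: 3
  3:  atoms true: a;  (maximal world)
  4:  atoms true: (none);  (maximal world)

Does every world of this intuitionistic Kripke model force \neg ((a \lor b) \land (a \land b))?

0 \Vdash \neg ((a \lor b) \land (a \land b)): no world accessible from 0 forces (a \lor b) \land (a \land b).
Since the root 0 forces \neg ((a \lor b) \land (a \land b)) and forcing is persistent (monotone upward), every world forces it.

Yes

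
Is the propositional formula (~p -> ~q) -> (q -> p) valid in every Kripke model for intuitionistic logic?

This is the converse of contraposition, which is not intuitionistically valid.
A Kripke countermodel: worlds w0, w1; order generated by w0 <= w1; atoms true at each world — w0:{q}; w1:{p,q}.
w0 ||-/- (~p -> ~q) -> (q -> p): already at w0 itself, w0 ||- ~p -> ~q but w0 ||-/- q -> p.
w0 ||-/- q -> p: already at w0 itself, w0 ||- q but w0 ||-/- p.
w0 lacks atom p, so w0 ||-/- p.
So the root w0 does not force the formula.

No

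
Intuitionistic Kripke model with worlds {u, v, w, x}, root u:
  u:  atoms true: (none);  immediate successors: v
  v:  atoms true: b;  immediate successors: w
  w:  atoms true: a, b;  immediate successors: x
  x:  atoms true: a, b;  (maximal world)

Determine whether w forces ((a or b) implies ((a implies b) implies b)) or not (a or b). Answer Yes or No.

Yes

w forces ((a or b) implies ((a implies b) implies b)) or not (a or b) via the disjunct (a or b) implies ((a implies b) implies b).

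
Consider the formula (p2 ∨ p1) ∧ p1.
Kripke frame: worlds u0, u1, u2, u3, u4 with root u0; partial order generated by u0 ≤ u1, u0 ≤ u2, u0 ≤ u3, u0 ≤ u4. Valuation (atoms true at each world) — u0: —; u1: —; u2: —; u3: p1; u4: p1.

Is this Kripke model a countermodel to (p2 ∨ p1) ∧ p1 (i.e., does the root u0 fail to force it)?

u0 ⊮ (p2 ∨ p1) ∧ p1 since u0 fails p2 ∨ p1.
So the root u0 does not force (p2 ∨ p1) ∧ p1; the model is a countermodel.

Yes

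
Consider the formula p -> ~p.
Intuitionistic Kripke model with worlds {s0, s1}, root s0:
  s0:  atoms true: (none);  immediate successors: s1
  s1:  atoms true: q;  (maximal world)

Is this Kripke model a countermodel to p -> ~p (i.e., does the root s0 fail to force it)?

s0 ||- p -> ~p vacuously: no world accessible from s0 forces the antecedent p.
So the root s0 forces p -> ~p; the model is not a countermodel.

No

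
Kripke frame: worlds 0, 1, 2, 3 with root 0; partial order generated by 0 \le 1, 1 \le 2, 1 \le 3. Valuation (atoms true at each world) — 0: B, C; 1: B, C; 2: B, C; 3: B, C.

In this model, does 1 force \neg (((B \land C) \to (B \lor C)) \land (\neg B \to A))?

1 \nVdash \neg (((B \land C) \to (B \lor C)) \land (\neg B \to A)) since 1 is accessible from 1 and 1 \Vdash ((B \land C) \to (B \lor C)) \land (\neg B \to A).
1 \Vdash ((B \land C) \to (B \lor C)) \land (\neg B \to A) since 1 forces both conjuncts.

No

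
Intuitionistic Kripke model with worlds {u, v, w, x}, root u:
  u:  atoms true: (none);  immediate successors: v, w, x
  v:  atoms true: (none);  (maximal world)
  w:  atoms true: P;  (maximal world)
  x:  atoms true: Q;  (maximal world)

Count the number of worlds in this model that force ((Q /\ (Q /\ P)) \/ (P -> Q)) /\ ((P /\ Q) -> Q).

u: does not force it — u ||-/- ((Q /\ (Q /\ P)) \/ (P -> Q)) /\ ((P /\ Q) -> Q) since u fails (Q /\ (Q /\ P)) \/ (P -> Q).
v: forces it.
w: does not force it.
x: forces it.
Worlds forcing the formula: {v, x}.

2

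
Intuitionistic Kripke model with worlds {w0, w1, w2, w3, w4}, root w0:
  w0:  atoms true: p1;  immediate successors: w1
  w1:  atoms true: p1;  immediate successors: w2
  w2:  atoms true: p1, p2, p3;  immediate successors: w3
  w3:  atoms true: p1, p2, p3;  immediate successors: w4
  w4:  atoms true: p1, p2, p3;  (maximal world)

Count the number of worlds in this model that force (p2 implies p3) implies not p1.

w0: does not force it — w0 does not force (p2 implies p3) implies not p1: already at w0 itself, w0 forces p2 implies p3 but w0 does not force not p1.
w1: does not force it — w1 does not force (p2 implies p3) implies not p1: already at w1 itself, w1 forces p2 implies p3 but w1 does not force not p1.
w2: does not force it.
w3: does not force it.
w4: does not force it.
Worlds forcing the formula: { }.

0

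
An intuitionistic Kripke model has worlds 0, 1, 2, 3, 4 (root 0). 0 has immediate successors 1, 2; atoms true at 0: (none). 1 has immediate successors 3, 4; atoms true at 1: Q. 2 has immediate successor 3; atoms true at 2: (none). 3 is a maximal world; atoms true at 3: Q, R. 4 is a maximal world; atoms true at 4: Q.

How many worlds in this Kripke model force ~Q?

0: does not force it — 0 ||-/- ~Q since 1 is accessible from 0 and 1 ||- Q.
1: does not force it — 1 ||-/- ~Q since 1 is accessible from 1 and 1 ||- Q.
2: does not force it — 2 ||-/- ~Q since 3 is accessible from 2 and 3 ||- Q.
3: does not force it.
4: does not force it.
Worlds forcing the formula: { }.

0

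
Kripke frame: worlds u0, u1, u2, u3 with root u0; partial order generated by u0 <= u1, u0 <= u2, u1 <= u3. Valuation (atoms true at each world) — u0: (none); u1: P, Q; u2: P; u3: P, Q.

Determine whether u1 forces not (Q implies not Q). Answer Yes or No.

u1 forces not (Q implies not Q): no world accessible from u1 forces Q implies not Q.

Yes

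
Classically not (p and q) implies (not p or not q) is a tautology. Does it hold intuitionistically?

This is the constructively invalid direction of De Morgan's law for conjunction, which is not intuitionistically valid.
A Kripke countermodel: worlds 0, 1, 2; order generated by 0 <= 1, 0 <= 2; atoms true at each world — 0:{}; 1:{p}; 2:{q}.
0 does not force not (p and q) implies (not p or not q): already at 0 itself, 0 forces not (p and q) but 0 does not force not p or not q.
0 does not force not p or not q: neither disjunct is forced at 0.
0 does not force not p since 1 is accessible from 0 and 1 forces p.
So the root 0 does not force the formula.

No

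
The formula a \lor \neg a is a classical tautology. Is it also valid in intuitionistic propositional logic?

This is the law of excluded middle, which is not intuitionistically valid.
A Kripke countermodel: worlds 0, 1; order generated by 0 \le 1; atoms true at each world — 0:{}; 1:{a}.
0 \nVdash a \lor \neg a: neither disjunct is forced at 0.
0 lacks atom a, so 0 \nVdash a.
So the root 0 does not force the formula.

No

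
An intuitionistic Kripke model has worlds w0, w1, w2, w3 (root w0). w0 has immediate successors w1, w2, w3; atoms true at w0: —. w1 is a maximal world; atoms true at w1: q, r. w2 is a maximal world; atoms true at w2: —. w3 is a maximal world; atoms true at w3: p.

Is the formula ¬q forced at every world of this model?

No

Not every world: w0 ⊮ ¬q.
w0 ⊮ ¬q since w1 is accessible from w0 and w1 ⊩ q.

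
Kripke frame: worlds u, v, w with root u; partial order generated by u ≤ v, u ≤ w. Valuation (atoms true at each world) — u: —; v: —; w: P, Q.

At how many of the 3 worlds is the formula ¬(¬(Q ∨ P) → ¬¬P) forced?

u: does not force it — u ⊮ ¬(¬(Q ∨ P) → ¬¬P) since w is accessible from u and w ⊩ ¬(Q ∨ P) → ¬¬P.
v: forces it.
w: does not force it — w ⊮ ¬(¬(Q ∨ P) → ¬¬P) since w is accessible from w and w ⊩ ¬(Q ∨ P) → ¬¬P.
Worlds forcing the formula: {v}.

1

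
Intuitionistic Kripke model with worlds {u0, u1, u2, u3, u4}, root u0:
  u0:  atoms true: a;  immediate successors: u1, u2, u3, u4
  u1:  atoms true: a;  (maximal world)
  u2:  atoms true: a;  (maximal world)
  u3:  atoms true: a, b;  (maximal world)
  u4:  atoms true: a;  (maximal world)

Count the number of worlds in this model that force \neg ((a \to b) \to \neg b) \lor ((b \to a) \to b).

1

u0: does not force it — u0 \nVdash \neg ((a \to b) \to \neg b) \lor ((b \to a) \to b): neither disjunct is forced at u0.
u1: does not force it — u1 \nVdash \neg ((a \to b) \to \neg b) \lor ((b \to a) \to b): neither disjunct is forced at u1.
u2: does not force it — u2 \nVdash \neg ((a \to b) \to \neg b) \lor ((b \to a) \to b): neither disjunct is forced at u2.
u3: forces it.
u4: does not force it.
Worlds forcing the formula: {u3}.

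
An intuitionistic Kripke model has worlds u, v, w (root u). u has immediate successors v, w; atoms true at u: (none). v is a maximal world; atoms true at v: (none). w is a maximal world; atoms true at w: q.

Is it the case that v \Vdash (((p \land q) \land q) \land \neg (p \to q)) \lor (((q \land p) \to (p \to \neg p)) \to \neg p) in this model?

Yes

v \Vdash (((p \land q) \land q) \land \neg (p \to q)) \lor (((q \land p) \to (p \to \neg p)) \to \neg p) via the disjunct ((q \land p) \to (p \to \neg p)) \to \neg p.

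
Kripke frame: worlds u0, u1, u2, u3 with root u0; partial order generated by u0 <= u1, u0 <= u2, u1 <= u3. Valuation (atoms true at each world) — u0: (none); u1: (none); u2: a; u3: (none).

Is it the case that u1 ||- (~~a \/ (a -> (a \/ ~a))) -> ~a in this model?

Yes

u1 ||- (~~a \/ (a -> (a \/ ~a))) -> ~a: every world accessible from u1 that forces ~~a \/ (a -> (a \/ ~a)) (namely u1, u3) also forces ~a.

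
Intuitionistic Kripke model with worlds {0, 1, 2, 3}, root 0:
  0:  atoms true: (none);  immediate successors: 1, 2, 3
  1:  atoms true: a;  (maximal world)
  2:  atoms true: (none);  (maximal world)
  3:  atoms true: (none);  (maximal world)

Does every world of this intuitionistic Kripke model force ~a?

Not every world: 0 ||-/- ~a.
0 ||-/- ~a since 1 is accessible from 0 and 1 ||- a.

No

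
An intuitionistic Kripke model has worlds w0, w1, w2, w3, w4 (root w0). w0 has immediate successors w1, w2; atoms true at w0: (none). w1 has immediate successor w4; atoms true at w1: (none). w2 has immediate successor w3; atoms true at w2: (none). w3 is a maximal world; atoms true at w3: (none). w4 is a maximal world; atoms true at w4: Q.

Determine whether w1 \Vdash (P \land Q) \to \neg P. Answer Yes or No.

w1 \Vdash (P \land Q) \to \neg P vacuously: no world accessible from w1 forces the antecedent P \land Q.

Yes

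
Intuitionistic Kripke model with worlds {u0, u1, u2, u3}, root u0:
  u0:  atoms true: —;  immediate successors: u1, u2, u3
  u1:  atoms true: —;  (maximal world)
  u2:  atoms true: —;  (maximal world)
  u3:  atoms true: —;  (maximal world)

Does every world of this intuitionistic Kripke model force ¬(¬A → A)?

Yes

u0 ⊩ ¬(¬A → A): no world accessible from u0 forces ¬A → A.
Since the root u0 forces ¬(¬A → A) and forcing is persistent (monotone upward), every world forces it.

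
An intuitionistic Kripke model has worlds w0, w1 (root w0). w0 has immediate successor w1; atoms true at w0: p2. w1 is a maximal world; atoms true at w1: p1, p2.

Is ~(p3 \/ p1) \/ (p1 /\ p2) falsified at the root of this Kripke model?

w0 ||-/- ~(p3 \/ p1) \/ (p1 /\ p2): neither disjunct is forced at w0.
w0 ||-/- ~(p3 \/ p1) since w1 is accessible from w0 and w1 ||- p3 \/ p1.
w1 ||- p3 \/ p1 via the disjunct p1.
So the root w0 does not force ~(p3 \/ p1) \/ (p1 /\ p2); the model is a countermodel.

Yes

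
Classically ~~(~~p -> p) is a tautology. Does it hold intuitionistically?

This is the double negation of double-negation elimination, which is intuitionistically derivable.
By Glivenko's theorem the double negation of any classical propositional tautology is intuitionistically provable; ~~p -> p is classically a tautology.

Yes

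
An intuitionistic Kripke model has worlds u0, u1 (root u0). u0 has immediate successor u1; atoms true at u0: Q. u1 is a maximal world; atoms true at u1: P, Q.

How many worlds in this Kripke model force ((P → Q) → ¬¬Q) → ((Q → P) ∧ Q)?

u0: does not force it — u0 ⊮ ((P → Q) → ¬¬Q) → ((Q → P) ∧ Q): already at u0 itself, u0 ⊩ (P → Q) → ¬¬Q but u0 ⊮ (Q → P) ∧ Q.
u1: forces it.
Worlds forcing the formula: {u1}.

1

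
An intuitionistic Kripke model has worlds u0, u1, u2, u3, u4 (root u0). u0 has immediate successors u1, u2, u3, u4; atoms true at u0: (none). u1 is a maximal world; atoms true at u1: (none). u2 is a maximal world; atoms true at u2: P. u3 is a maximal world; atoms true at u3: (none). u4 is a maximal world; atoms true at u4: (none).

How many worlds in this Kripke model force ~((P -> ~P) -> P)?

3

u0: does not force it — u0 ||-/- ~((P -> ~P) -> P) since u2 is accessible from u0 and u2 ||- (P -> ~P) -> P.
u1: forces it.
u2: does not force it — u2 ||-/- ~((P -> ~P) -> P) since u2 is accessible from u2 and u2 ||- (P -> ~P) -> P.
u3: forces it.
u4: forces it.
Worlds forcing the formula: {u1, u3, u4}.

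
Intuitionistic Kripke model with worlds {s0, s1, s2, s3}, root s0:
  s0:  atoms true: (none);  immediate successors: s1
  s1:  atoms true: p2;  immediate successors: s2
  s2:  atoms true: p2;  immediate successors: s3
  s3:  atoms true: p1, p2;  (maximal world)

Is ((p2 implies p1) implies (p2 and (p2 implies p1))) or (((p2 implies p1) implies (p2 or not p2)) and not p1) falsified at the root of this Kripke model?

No

s0 forces ((p2 implies p1) implies (p2 and (p2 implies p1))) or (((p2 implies p1) implies (p2 or not p2)) and not p1) via the disjunct (p2 implies p1) implies (p2 and (p2 implies p1)).
So the root s0 forces ((p2 implies p1) implies (p2 and (p2 implies p1))) or (((p2 implies p1) implies (p2 or not p2)) and not p1); the model is not a countermodel.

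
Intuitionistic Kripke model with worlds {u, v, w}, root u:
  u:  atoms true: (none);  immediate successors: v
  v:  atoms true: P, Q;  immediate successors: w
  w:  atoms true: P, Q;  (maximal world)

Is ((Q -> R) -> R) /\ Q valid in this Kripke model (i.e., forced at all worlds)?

Not every world: u ||-/- ((Q -> R) -> R) /\ Q.
u ||-/- ((Q -> R) -> R) /\ Q since u fails Q.

No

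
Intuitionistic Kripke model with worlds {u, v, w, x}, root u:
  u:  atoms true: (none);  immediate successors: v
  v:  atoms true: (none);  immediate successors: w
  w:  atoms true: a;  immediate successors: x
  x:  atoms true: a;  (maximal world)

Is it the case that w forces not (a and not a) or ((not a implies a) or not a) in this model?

Yes

w forces not (a and not a) or ((not a implies a) or not a) via the disjunct not (a and not a).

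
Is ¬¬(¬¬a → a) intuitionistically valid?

Yes

This is the double negation of double-negation elimination, which is intuitionistically derivable.
By Glivenko's theorem the double negation of any classical propositional tautology is intuitionistically provable; ¬¬a → a is classically a tautology.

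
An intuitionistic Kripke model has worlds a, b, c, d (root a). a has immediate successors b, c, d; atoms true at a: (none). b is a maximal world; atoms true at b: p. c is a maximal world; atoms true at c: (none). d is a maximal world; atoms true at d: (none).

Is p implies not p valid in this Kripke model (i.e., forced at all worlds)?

Not every world: a does not force p implies not p.
a does not force p implies not p: at the accessible world b, b forces p but b does not force not p.
b does not force not p since b is accessible from b and b forces p.

No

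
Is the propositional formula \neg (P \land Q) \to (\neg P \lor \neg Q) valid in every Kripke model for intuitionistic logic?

No

This is the constructively invalid direction of De Morgan's law for conjunction, which is not intuitionistically valid.
A Kripke countermodel: worlds s0, s1, s2; order generated by s0 \le s1, s0 \le s2; atoms true at each world — s0:{}; s1:{P}; s2:{Q}.
s0 \nVdash \neg (P \land Q) \to (\neg P \lor \neg Q): already at s0 itself, s0 \Vdash \neg (P \land Q) but s0 \nVdash \neg P \lor \neg Q.
s0 \nVdash \neg P \lor \neg Q: neither disjunct is forced at s0.
s0 \nVdash \neg P since s1 is accessible from s0 and s1 \Vdash P.
So the root s0 does not force the formula.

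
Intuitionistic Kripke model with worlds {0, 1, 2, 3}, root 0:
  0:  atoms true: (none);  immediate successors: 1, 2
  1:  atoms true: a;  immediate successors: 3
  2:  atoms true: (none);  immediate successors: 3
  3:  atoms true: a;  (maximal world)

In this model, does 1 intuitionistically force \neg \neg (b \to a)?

1 \Vdash \neg \neg (b \to a): no world accessible from 1 forces \neg (b \to a).

Yes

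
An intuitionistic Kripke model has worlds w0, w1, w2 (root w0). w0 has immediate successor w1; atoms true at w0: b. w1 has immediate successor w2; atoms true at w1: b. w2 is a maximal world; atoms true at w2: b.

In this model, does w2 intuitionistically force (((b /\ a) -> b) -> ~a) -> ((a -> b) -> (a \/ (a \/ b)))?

Yes

w2 ||- (((b /\ a) -> b) -> ~a) -> ((a -> b) -> (a \/ (a \/ b))): every world accessible from w2 that forces ((b /\ a) -> b) -> ~a (namely w2) also forces (a -> b) -> (a \/ (a \/ b)).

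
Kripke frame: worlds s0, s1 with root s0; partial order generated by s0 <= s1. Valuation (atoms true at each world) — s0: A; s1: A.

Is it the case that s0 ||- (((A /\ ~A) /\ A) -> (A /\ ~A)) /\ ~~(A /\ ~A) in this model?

No

s0 ||-/- (((A /\ ~A) /\ A) -> (A /\ ~A)) /\ ~~(A /\ ~A) since s0 fails ~~(A /\ ~A).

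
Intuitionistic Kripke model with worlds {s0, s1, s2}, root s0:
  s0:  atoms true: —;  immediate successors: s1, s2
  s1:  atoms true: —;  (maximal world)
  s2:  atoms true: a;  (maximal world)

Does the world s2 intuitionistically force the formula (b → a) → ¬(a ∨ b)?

No

s2 ⊮ (b → a) → ¬(a ∨ b): already at s2 itself, s2 ⊩ b → a but s2 ⊮ ¬(a ∨ b).
s2 ⊮ ¬(a ∨ b) since s2 is accessible from s2 and s2 ⊩ a ∨ b.
s2 ⊩ a ∨ b via the disjunct a.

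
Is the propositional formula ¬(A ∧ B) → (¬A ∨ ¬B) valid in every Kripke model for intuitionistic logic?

No

This is the constructively invalid direction of De Morgan's law for conjunction, which is not intuitionistically valid.
A Kripke countermodel: worlds u, v, w; order generated by u ≤ v, u ≤ w; atoms true at each world — u:{}; v:{A}; w:{B}.
u ⊮ ¬(A ∧ B) → (¬A ∨ ¬B): already at u itself, u ⊩ ¬(A ∧ B) but u ⊮ ¬A ∨ ¬B.
u ⊮ ¬A ∨ ¬B: neither disjunct is forced at u.
u ⊮ ¬A since v is accessible from u and v ⊩ A.
So the root u does not force the formula.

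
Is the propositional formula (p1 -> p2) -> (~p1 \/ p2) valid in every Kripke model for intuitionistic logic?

No

This is the material-implication-as-disjunction principle, which is not intuitionistically valid.
A Kripke countermodel: worlds u0, u1; order generated by u0 <= u1; atoms true at each world — u0:{}; u1:{p1,p2}.
u0 ||-/- (p1 -> p2) -> (~p1 \/ p2): already at u0 itself, u0 ||- p1 -> p2 but u0 ||-/- ~p1 \/ p2.
u0 ||-/- ~p1 \/ p2: neither disjunct is forced at u0.
u0 ||-/- ~p1 since u1 is accessible from u0 and u1 ||- p1.
So the root u0 does not force the formula.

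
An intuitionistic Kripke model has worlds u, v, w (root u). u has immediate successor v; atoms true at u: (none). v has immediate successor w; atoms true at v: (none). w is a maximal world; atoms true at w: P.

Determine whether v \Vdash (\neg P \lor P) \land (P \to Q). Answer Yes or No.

No

v \nVdash (\neg P \lor P) \land (P \to Q) since v fails \neg P \lor P.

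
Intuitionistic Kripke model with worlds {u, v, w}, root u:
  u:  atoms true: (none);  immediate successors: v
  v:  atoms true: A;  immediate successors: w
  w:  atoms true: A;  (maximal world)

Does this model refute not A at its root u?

Yes

u does not force not A since v is accessible from u and v forces A.
So the root u does not force not A; the model is a countermodel.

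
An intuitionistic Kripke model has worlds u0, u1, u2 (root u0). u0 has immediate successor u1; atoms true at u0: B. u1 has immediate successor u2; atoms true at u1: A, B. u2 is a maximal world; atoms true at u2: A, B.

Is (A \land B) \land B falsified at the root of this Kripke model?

Yes

u0 \nVdash (A \land B) \land B since u0 fails A \land B.
So the root u0 does not force (A \land B) \land B; the model is a countermodel.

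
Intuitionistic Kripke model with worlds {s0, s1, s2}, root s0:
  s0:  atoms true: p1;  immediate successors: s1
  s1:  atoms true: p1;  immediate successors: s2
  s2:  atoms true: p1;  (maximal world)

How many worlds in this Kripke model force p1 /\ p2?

s0: does not force it — s0 ||-/- p1 /\ p2 since s0 fails p2.
s1: does not force it.
s2: does not force it.
Worlds forcing the formula: { }.

0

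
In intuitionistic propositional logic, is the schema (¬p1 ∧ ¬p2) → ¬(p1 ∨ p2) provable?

Yes

This is a constructively valid De Morgan direction (conjunction of negations to negated disjunction), which is intuitionistically derivable.
If both ¬p1 and ¬p2 hold at a world, no accessible world forces p1 or forces p2, so none forces p1 ∨ p2.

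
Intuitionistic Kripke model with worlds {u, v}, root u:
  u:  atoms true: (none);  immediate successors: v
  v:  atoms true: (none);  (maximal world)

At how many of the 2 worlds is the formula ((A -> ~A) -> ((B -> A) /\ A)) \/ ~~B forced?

u: does not force it — u ||-/- ((A -> ~A) -> ((B -> A) /\ A)) \/ ~~B: neither disjunct is forced at u.
v: does not force it — v ||-/- ((A -> ~A) -> ((B -> A) /\ A)) \/ ~~B: neither disjunct is forced at v.
Worlds forcing the formula: { }.

0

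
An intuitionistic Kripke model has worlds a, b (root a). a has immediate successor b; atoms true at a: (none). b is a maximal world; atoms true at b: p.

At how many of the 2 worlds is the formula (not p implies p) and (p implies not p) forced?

a: does not force it — a does not force (not p implies p) and (p implies not p) since a fails p implies not p.
b: does not force it — b does not force (not p implies p) and (p implies not p) since b fails p implies not p.
Worlds forcing the formula: { }.

0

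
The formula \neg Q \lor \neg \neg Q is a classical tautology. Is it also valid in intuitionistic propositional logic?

This is the weak law of excluded middle, which is not intuitionistically valid.
A Kripke countermodel: worlds u0, u1, u2; order generated by u0 \le u1, u0 \le u2; atoms true at each world — u0:{}; u1:{Q}; u2:{}.
u0 \nVdash \neg Q \lor \neg \neg Q: neither disjunct is forced at u0.
u0 \nVdash \neg Q since u1 is accessible from u0 and u1 \Vdash Q.
So the root u0 does not force the formula.

No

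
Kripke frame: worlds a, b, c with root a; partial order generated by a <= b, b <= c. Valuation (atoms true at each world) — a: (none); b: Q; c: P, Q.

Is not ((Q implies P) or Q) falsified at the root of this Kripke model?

a does not force not ((Q implies P) or Q) since b is accessible from a and b forces (Q implies P) or Q.
b forces (Q implies P) or Q via the disjunct Q.
So the root a does not force not ((Q implies P) or Q); the model is a countermodel.

Yes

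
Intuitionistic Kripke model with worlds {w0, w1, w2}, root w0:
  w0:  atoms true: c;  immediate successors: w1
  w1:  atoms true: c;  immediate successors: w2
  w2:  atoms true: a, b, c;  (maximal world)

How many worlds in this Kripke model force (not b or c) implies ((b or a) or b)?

1

w0: does not force it — w0 does not force (not b or c) implies ((b or a) or b): already at w0 itself, w0 forces not b or c but w0 does not force (b or a) or b.
w1: does not force it.
w2: forces it.
Worlds forcing the formula: {w2}.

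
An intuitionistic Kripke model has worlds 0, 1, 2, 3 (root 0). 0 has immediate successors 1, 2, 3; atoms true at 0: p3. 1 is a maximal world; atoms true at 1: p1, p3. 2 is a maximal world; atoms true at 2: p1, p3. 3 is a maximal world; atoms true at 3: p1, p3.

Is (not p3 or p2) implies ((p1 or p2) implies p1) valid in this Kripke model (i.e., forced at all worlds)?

0 forces (not p3 or p2) implies ((p1 or p2) implies p1) vacuously: no world accessible from 0 forces the antecedent not p3 or p2.
Since the root 0 forces (not p3 or p2) implies ((p1 or p2) implies p1) and forcing is persistent (monotone upward), every world forces it.

Yes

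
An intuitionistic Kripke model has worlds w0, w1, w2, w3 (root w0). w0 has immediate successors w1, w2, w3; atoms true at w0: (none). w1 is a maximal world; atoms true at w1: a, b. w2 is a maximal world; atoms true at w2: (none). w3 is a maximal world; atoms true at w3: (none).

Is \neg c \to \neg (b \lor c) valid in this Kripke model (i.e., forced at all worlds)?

No

Not every world: w0 \nVdash \neg c \to \neg (b \lor c).
w0 \nVdash \neg c \to \neg (b \lor c): already at w0 itself, w0 \Vdash \neg c but w0 \nVdash \neg (b \lor c).
w0 \nVdash \neg (b \lor c) since w1 is accessible from w0 and w1 \Vdash b \lor c.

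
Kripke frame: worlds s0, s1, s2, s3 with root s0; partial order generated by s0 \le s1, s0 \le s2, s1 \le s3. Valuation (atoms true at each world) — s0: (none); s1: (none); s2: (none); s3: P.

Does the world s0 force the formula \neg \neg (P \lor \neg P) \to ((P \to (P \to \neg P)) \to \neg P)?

s0 \Vdash \neg \neg (P \lor \neg P) \to ((P \to (P \to \neg P)) \to \neg P): every world accessible from s0 that forces \neg \neg (P \lor \neg P) (namely s0, s1, s2, s3) also forces (P \to (P \to \neg P)) \to \neg P.

Yes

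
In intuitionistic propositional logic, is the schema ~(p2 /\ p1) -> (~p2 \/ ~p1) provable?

No

This is the constructively invalid direction of De Morgan's law for conjunction, which is not intuitionistically valid.
A Kripke countermodel: worlds s0, s1, s2; order generated by s0 <= s1, s0 <= s2; atoms true at each world — s0:{}; s1:{p2}; s2:{p1}.
s0 ||-/- ~(p2 /\ p1) -> (~p2 \/ ~p1): already at s0 itself, s0 ||- ~(p2 /\ p1) but s0 ||-/- ~p2 \/ ~p1.
s0 ||-/- ~p2 \/ ~p1: neither disjunct is forced at s0.
s0 ||-/- ~p2 since s1 is accessible from s0 and s1 ||- p2.
So the root s0 does not force the formula.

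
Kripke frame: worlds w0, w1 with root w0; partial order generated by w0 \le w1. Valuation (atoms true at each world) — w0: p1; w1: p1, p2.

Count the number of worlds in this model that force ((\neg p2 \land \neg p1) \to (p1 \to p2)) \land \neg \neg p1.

2

w0: forces it.
w1: forces it.
Worlds forcing the formula: {w0, w1}.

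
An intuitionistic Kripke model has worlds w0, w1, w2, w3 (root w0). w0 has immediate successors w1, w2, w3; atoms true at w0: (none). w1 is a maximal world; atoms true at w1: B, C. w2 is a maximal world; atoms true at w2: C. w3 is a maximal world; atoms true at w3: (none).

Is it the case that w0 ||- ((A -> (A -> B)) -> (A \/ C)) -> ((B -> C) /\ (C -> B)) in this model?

No

w0 ||-/- ((A -> (A -> B)) -> (A \/ C)) -> ((B -> C) /\ (C -> B)): at the accessible world w2, w2 ||- (A -> (A -> B)) -> (A \/ C) but w2 ||-/- (B -> C) /\ (C -> B).
w2 ||-/- (B -> C) /\ (C -> B) since w2 fails C -> B.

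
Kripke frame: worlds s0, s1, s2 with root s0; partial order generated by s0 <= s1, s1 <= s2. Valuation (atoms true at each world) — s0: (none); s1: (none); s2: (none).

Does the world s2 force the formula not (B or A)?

Yes

s2 forces not (B or A): no world accessible from s2 forces B or A.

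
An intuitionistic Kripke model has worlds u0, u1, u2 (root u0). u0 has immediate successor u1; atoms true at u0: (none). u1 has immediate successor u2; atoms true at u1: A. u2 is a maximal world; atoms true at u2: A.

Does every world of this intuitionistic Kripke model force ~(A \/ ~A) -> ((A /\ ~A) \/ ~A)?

u0 ||- ~(A \/ ~A) -> ((A /\ ~A) \/ ~A) vacuously: no world accessible from u0 forces the antecedent ~(A \/ ~A).
Since the root u0 forces ~(A \/ ~A) -> ((A /\ ~A) \/ ~A) and forcing is persistent (monotone upward), every world forces it.

Yes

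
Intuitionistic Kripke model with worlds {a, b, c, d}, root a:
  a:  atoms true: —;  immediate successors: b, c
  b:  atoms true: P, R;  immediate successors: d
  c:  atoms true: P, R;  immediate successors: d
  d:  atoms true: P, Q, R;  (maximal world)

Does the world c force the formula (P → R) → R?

c ⊩ (P → R) → R: every world accessible from c that forces P → R (namely c, d) also forces R.

Yes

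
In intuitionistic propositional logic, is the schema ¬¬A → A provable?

No

This is double-negation elimination, which is not intuitionistically valid.
A Kripke countermodel: worlds 0, 1; order generated by 0 ≤ 1; atoms true at each world — 0:{}; 1:{A}.
0 ⊮ ¬¬A → A: already at 0 itself, 0 ⊩ ¬¬A but 0 ⊮ A.
0 lacks atom A, so 0 ⊮ A.
So the root 0 does not force the formula.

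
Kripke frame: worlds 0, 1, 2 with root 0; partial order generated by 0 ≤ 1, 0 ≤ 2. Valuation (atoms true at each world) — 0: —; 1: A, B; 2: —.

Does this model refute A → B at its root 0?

0 ⊩ A → B: every world accessible from 0 that forces A (namely 1) also forces B.
So the root 0 forces A → B; the model is not a countermodel.

No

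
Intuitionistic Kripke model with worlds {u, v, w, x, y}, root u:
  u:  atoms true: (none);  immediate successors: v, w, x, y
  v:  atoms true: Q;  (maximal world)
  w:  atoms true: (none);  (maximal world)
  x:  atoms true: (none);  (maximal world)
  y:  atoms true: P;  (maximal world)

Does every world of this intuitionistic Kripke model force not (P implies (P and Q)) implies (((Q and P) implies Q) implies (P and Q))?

Not every world: u does not force not (P implies (P and Q)) implies (((Q and P) implies Q) implies (P and Q)).
u does not force not (P implies (P and Q)) implies (((Q and P) implies Q) implies (P and Q)): at the accessible world y, y forces not (P implies (P and Q)) but y does not force ((Q and P) implies Q) implies (P and Q).
y does not force ((Q and P) implies Q) implies (P and Q): already at y itself, y forces (Q and P) implies Q but y does not force P and Q.
y does not force P and Q since y fails Q.

No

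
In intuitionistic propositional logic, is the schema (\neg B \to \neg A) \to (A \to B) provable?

This is the converse of contraposition, which is not intuitionistically valid.
A Kripke countermodel: worlds u0, u1; order generated by u0 \le u1; atoms true at each world — u0:{A}; u1:{A,B}.
u0 \nVdash (\neg B \to \neg A) \to (A \to B): already at u0 itself, u0 \Vdash \neg B \to \neg A but u0 \nVdash A \to B.
u0 \nVdash A \to B: already at u0 itself, u0 \Vdash A but u0 \nVdash B.
u0 lacks atom B, so u0 \nVdash B.
So the root u0 does not force the formula.

No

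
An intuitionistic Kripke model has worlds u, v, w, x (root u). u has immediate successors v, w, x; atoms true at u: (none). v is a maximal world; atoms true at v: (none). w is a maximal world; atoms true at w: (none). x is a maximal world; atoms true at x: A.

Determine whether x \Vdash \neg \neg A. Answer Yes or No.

x \Vdash \neg \neg A: no world accessible from x forces \neg A.

Yes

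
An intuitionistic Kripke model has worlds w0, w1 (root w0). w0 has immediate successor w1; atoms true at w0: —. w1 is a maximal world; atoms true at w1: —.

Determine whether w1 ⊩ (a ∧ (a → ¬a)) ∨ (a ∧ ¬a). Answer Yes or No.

No

w1 ⊮ (a ∧ (a → ¬a)) ∨ (a ∧ ¬a): neither disjunct is forced at w1.
w1 ⊮ a ∧ (a → ¬a) since w1 fails a.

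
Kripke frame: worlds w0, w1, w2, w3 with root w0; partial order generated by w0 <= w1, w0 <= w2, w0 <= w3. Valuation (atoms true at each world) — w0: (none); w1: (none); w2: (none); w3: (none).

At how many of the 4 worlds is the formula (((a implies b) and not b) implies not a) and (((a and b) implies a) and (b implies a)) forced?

4

w0: forces it.
w1: forces it.
w2: forces it.
w3: forces it.
Worlds forcing the formula: {w0, w1, w2, w3}.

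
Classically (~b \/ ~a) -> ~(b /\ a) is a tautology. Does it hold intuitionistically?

Yes

This is a constructively valid De Morgan direction (disjunction of negations to negated conjunction), which is intuitionistically derivable.
If ~b holds at a world then no accessible world forces b, hence none forces b /\ a; likewise for ~a.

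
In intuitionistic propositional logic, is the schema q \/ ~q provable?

No

This is the law of excluded middle, which is not intuitionistically valid.
A Kripke countermodel: worlds u0, u1; order generated by u0 <= u1; atoms true at each world — u0:{}; u1:{q}.
u0 ||-/- q \/ ~q: neither disjunct is forced at u0.
u0 lacks atom q, so u0 ||-/- q.
So the root u0 does not force the formula.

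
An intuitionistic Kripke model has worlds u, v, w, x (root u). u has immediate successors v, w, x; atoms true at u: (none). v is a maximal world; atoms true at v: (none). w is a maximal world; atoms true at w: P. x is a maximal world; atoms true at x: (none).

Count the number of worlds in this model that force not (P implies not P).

u: does not force it — u does not force not (P implies not P) since v is accessible from u and v forces P implies not P.
v: does not force it — v does not force not (P implies not P) since v is accessible from v and v forces P implies not P.
w: forces it.
x: does not force it — x does not force not (P implies not P) since x is accessible from x and x forces P implies not P.
Worlds forcing the formula: {w}.

1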